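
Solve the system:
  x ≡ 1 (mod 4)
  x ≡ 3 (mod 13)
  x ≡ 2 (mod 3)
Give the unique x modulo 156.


Moduli 4, 13, 3 are pairwise coprime; by CRT there is a unique solution modulo M = 4 · 13 · 3 = 156.
Solve pairwise, accumulating the modulus:
  Start with x ≡ 1 (mod 4).
  Combine with x ≡ 3 (mod 13): since gcd(4, 13) = 1, we get a unique residue mod 52.
    Write x = 1 + 4·t and substitute into x ≡ 3 (mod 13): 4·t ≡ 3 − 1 = 2 (mod 13).
    The inverse of 4 mod 13 is 10 (since 4·10 = 40 = 3·13 + 1), so t ≡ 10·2 = 20 ≡ 7 (mod 13).
    Then x = 1 + 4·7 = 29, valid modulo lcm(4, 13) = 52: x ≡ 29 (mod 52).
  Combine with x ≡ 2 (mod 3): since gcd(52, 3) = 1, we get a unique residue mod 156.
    Write x = 29 + 52·t and substitute into x ≡ 2 (mod 3): 52·t ≡ 2 − 29 = -27 (mod 3).
    Reduce coefficients mod 3: 1·t ≡ 0 (mod 3).
    So t ≡ 0 (mod 3).
    Then x = 29 + 52·0 = 29, valid modulo lcm(52, 3) = 156: x ≡ 29 (mod 156).
Verify: 29 mod 4 = 1 ✓, 29 mod 13 = 3 ✓, 29 mod 3 = 2 ✓.

x ≡ 29 (mod 156).


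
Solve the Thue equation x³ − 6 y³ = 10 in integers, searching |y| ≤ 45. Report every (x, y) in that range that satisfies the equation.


The equation is x³ - 6y³ = 10. For fixed y, x³ = 6·y³ + 10, so a solution requires the RHS to be a perfect cube.
Strategy: iterate y from -45 to 45, compute RHS = 6·y³ + 10, and check whether it is a (positive or negative) perfect cube.
Check small values of y:
  y = 0: RHS = 10 is not a perfect cube.
  y = 1: RHS = 16 is not a perfect cube.
  y = -1: RHS = 4 is not a perfect cube.
  y = 2: RHS = 58 is not a perfect cube.
  y = -2: RHS = -38 is not a perfect cube.
  y = 3: RHS = 172 is not a perfect cube.
  y = -3: RHS = -152 is not a perfect cube.
Continuing the search up to |y| = 45 finds no solutions either.
No (x, y) in the scanned range satisfies the equation.

No integer solutions with |y| ≤ 45.


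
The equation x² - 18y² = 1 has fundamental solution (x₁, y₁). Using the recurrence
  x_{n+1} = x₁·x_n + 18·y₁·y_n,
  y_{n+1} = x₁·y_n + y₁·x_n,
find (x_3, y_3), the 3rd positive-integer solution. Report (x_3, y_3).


Step 1: Find the fundamental solution (x₁, y₁) of x² - 18y² = 1.
  Expand √18 as a continued fraction. a₀ = ⌊√18⌋ = 4; iterate m_{k+1} = d_k·a_k − m_k, d_{k+1} = (18 − m_{k+1}²)/d_k, a_{k+1} = ⌊(a₀ + m_{k+1})/d_{k+1}⌋ (starting m₀ = 0, d₀ = 1), with convergents p_k = a_k·p_{k-1} + p_{k-2}, q_k = a_k·q_{k-1} + q_{k-2} (p₋₁ = 1, q₋₁ = 0):
  k = 0: a₀ = 4; p₀/q₀ = 4/1; p₀² − 18·q₀² = 16 − 18 = -2.
  k = 1: m = 4, d = 2, a = ⌊(4 + 4)/2⌋ = 4; p/q = (4·4 + 1)/(4·1 + 0) = 17/4; p² − 18·q² = 289 − 288 = 1.
  The first convergent with p² − 18·q² = 1 gives the fundamental solution (x₁, y₁) = (17, 4).
Step 2: Apply the recurrence (x_{n+1}, y_{n+1}) = (x₁x_n + 18y₁y_n, x₁y_n + y₁x_n) repeatedly.
  From (x_1, y_1) = (17, 4): x_2 = 17·17 + 18·4·4 = 577; y_2 = 17·4 + 4·17 = 136.
  From (x_2, y_2) = (577, 136): x_3 = 17·577 + 18·4·136 = 19601; y_3 = 17·136 + 4·577 = 4620.
Step 3: Verify x_3² - 18·y_3² = 384199201 - 384199200 = 1 (should be 1). ✓

(x_1, y_1) = (17, 4); (x_3, y_3) = (19601, 4620).


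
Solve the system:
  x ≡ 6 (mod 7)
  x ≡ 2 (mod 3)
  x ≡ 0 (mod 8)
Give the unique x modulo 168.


Moduli 7, 3, 8 are pairwise coprime; by CRT there is a unique solution modulo M = 7 · 3 · 8 = 168.
Solve pairwise, accumulating the modulus:
  Start with x ≡ 6 (mod 7).
  Combine with x ≡ 2 (mod 3): since gcd(7, 3) = 1, we get a unique residue mod 21.
    Write x = 6 + 7·t and substitute into x ≡ 2 (mod 3): 7·t ≡ 2 − 6 = -4 (mod 3).
    Reduce coefficients mod 3: 1·t ≡ 2 (mod 3).
    So t ≡ 2 (mod 3).
    Then x = 6 + 7·2 = 20, valid modulo lcm(7, 3) = 21: x ≡ 20 (mod 21).
  Combine with x ≡ 0 (mod 8): since gcd(21, 8) = 1, we get a unique residue mod 168.
    Write x = 20 + 21·t and substitute into x ≡ 0 (mod 8): 21·t ≡ 0 − 20 = -20 (mod 8).
    Reduce coefficients mod 8: 5·t ≡ 4 (mod 8).
    The inverse of 5 mod 8 is 5 (since 5·5 = 25 = 3·8 + 1), so t ≡ 5·4 = 20 ≡ 4 (mod 8).
    Then x = 20 + 21·4 = 104, valid modulo lcm(21, 8) = 168: x ≡ 104 (mod 168).
Verify: 104 mod 7 = 6 ✓, 104 mod 3 = 2 ✓, 104 mod 8 = 0 ✓.

x ≡ 104 (mod 168).


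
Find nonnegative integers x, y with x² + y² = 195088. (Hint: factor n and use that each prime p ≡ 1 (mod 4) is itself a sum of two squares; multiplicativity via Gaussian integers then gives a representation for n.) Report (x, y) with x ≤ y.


Step 1: Factor n = 195088 = 2^4 · 89 · 137.
Step 2: Check the mod-4 condition on each prime factor: 2 = 2 (special); 89 ≡ 1 (mod 4), exponent 1; 137 ≡ 1 (mod 4), exponent 1.
All primes ≡ 3 (mod 4) appear to even exponent (or don't appear), so by the two-squares theorem n IS expressible as a sum of two squares.
Step 3: Build a representation. Group n = k² · m with k = 4 and m = 89 · 137 = 12193 (a product of primes ≡ 1 (mod 4)); a representation of m scales to one of n via (k·x)² + (k·y)² = k²(x² + y²). Each prime p ≡ 1 (mod 4) is itself a sum of two squares; find a² by testing p − a² for a perfect square:
  89: 89 − 1² = 88, 89 − 2² = 85, 89 − 3² = 80, 89 − 4² = 73, 89 − 5² = 64 = 8² ⇒ 89 = 5² + 8².
  137: 137 − 1² = 136, 137 − 2² = 133, 137 − 3² = 128, 137 − 4² = 121 = 11² ⇒ 137 = 4² + 11².
  Combine using the Brahmagupta–Fibonacci identity (a² + b²)(c² + d²) = (ac − bd)² + (ad + bc)² = (ac + bd)² + (ad − bc)²:
  89 · 137 = 12193: from (5² + 8²)(4² + 11²), take (5·4 − 8·11, 5·11 + 8·4) = (20 − 88, 55 + 32) = (-68, 87); dropping signs (only squares matter) gives (68, 87); check 68² + 87² = 4624 + 7569 = 12193 ✓.
  Scale by k = 4: (4·68, 4·87) = (272, 348).
Step 4: Order so x ≤ y and verify: 272² + 348² = 73984 + 121104 = 195088 = n. ✓

n = 195088 = 272² + 348² (one valid representation with x ≤ y).


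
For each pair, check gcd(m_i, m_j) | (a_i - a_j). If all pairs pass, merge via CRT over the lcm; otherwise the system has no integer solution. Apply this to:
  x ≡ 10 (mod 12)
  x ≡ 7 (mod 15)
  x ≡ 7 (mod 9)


Moduli 12, 15, 9 are not pairwise coprime, so CRT works modulo lcm(m_i) when all pairwise compatibility conditions hold.
Pairwise compatibility: gcd(m_i, m_j) must divide a_i - a_j for every pair.
Merge one congruence at a time:
  Start: x ≡ 10 (mod 12).
  Combine with x ≡ 7 (mod 15): gcd(12, 15) = 3; 7 - 10 = -3, which IS divisible by 3, so compatible.
    Write x = 10 + 12·t and substitute into x ≡ 7 (mod 15): 12·t ≡ 7 − 10 = -3 (mod 15).
    Divide the congruence (and modulus) by g = 3: 4·t ≡ -1 (mod 5).
    Reduce coefficients mod 5: 4·t ≡ 4 (mod 5).
    The inverse of 4 mod 5 is 4 (since 4·4 = 16 = 3·5 + 1), so t ≡ 4·4 = 16 ≡ 1 (mod 5).
    Then x = 10 + 12·1 = 22, valid modulo lcm(12, 15) = 60: x ≡ 22 (mod 60).
  Combine with x ≡ 7 (mod 9): gcd(60, 9) = 3; 7 - 22 = -15, which IS divisible by 3, so compatible.
    Write x = 22 + 60·t and substitute into x ≡ 7 (mod 9): 60·t ≡ 7 − 22 = -15 (mod 9).
    Divide the congruence (and modulus) by g = 3: 20·t ≡ -5 (mod 3).
    Reduce coefficients mod 3: 2·t ≡ 1 (mod 3).
    The inverse of 2 mod 3 is 2 (since 2·2 = 4 = 1·3 + 1), so t ≡ 2·1 = 2 ≡ 2 (mod 3).
    Then x = 22 + 60·2 = 142, valid modulo lcm(60, 9) = 180: x ≡ 142 (mod 180).
Verify: 142 mod 12 = 10, 142 mod 15 = 7, 142 mod 9 = 7.

x ≡ 142 (mod 180).


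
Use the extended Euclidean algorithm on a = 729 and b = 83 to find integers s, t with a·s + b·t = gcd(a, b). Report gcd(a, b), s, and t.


Euclidean algorithm on (729, 83) — divide until remainder is 0:
  729 = 8 · 83 + 65
  83 = 1 · 65 + 18
  65 = 3 · 18 + 11
  18 = 1 · 11 + 7
  11 = 1 · 7 + 4
  7 = 1 · 4 + 3
  4 = 1 · 3 + 1
  3 = 3 · 1 + 0
gcd(729, 83) = 1.
Track Bezout coefficients alongside the remainders: start with r₀ = 729 = a·1 + b·0 (s = 1, t = 0) and r₁ = 83 = a·0 + b·1 (s = 0, t = 1); each new remainder r_{k+1} = r_{k-1} − q_k·r_k inherits s_{k+1} = s_{k-1} − q_k·s_k, t_{k+1} = t_{k-1} − q_k·t_k, so r_k = a·s_k + b·t_k at every step:
  q = 8: r = 65, s = 1 − 8·0 = 1, t = 0 − 8·1 = -8  (check: 729·1 + 83·(-8) = 65)
  q = 1: r = 18, s = 0 − 1·1 = -1, t = 1 − 1·(-8) = 9  (check: 729·(-1) + 83·9 = 18)
  q = 3: r = 11, s = 1 − 3·(-1) = 4, t = -8 − 3·9 = -35  (check: 729·4 + 83·(-35) = 11)
  q = 1: r = 7, s = -1 − 1·4 = -5, t = 9 − 1·(-35) = 44  (check: 729·(-5) + 83·44 = 7)
  q = 1: r = 4, s = 4 − 1·(-5) = 9, t = -35 − 1·44 = -79  (check: 729·9 + 83·(-79) = 4)
  q = 1: r = 3, s = -5 − 1·9 = -14, t = 44 − 1·(-79) = 123  (check: 729·(-14) + 83·123 = 3)
  q = 1: r = 1, s = 9 − 1·(-14) = 23, t = -79 − 1·123 = -202  (check: 729·23 + 83·(-202) = 1)
The row with r = 1 (the gcd) gives the Bezout coefficients s = 23, t = -202.
Result: 729 · (23) + 83 · (-202) = 1.

gcd(729, 83) = 1; s = 23, t = -202 (check: 729·23 + 83·(-202) = 1).


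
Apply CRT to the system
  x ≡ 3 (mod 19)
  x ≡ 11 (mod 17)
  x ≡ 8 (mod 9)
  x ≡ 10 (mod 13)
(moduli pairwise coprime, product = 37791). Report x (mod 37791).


Product of moduli M = 19 · 17 · 9 · 13 = 37791.
Merge one congruence at a time:
  Start: x ≡ 3 (mod 19).
  Combine with x ≡ 11 (mod 17); new modulus lcm = 323.
    Write x = 3 + 19·t and substitute into x ≡ 11 (mod 17): 19·t ≡ 11 − 3 = 8 (mod 17).
    Reduce coefficients mod 17: 2·t ≡ 8 (mod 17).
    The inverse of 2 mod 17 is 9 (since 2·9 = 18 = 1·17 + 1), so t ≡ 9·8 = 72 ≡ 4 (mod 17).
    Then x = 3 + 19·4 = 79, valid modulo lcm(19, 17) = 323: x ≡ 79 (mod 323).
  Combine with x ≡ 8 (mod 9); new modulus lcm = 2907.
    Write x = 79 + 323·t and substitute into x ≡ 8 (mod 9): 323·t ≡ 8 − 79 = -71 (mod 9).
    Reduce coefficients mod 9: 8·t ≡ 1 (mod 9).
    The inverse of 8 mod 9 is 8 (since 8·8 = 64 = 7·9 + 1), so t ≡ 8·1 = 8 ≡ 8 (mod 9).
    Then x = 79 + 323·8 = 2663, valid modulo lcm(323, 9) = 2907: x ≡ 2663 (mod 2907).
  Combine with x ≡ 10 (mod 13); new modulus lcm = 37791.
    Write x = 2663 + 2907·t and substitute into x ≡ 10 (mod 13): 2907·t ≡ 10 − 2663 = -2653 (mod 13).
    Reduce coefficients mod 13: 8·t ≡ 12 (mod 13).
    The inverse of 8 mod 13 is 5 (since 8·5 = 40 = 3·13 + 1), so t ≡ 5·12 = 60 ≡ 8 (mod 13).
    Then x = 2663 + 2907·8 = 25919, valid modulo lcm(2907, 13) = 37791: x ≡ 25919 (mod 37791).
Verify against each original: 25919 mod 19 = 3, 25919 mod 17 = 11, 25919 mod 9 = 8, 25919 mod 13 = 10.

x ≡ 25919 (mod 37791).


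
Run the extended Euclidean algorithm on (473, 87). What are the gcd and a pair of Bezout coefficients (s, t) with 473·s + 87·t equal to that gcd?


Euclidean algorithm on (473, 87) — divide until remainder is 0:
  473 = 5 · 87 + 38
  87 = 2 · 38 + 11
  38 = 3 · 11 + 5
  11 = 2 · 5 + 1
  5 = 5 · 1 + 0
gcd(473, 87) = 1.
Track Bezout coefficients alongside the remainders: start with r₀ = 473 = a·1 + b·0 (s = 1, t = 0) and r₁ = 87 = a·0 + b·1 (s = 0, t = 1); each new remainder r_{k+1} = r_{k-1} − q_k·r_k inherits s_{k+1} = s_{k-1} − q_k·s_k, t_{k+1} = t_{k-1} − q_k·t_k, so r_k = a·s_k + b·t_k at every step:
  q = 5: r = 38, s = 1 − 5·0 = 1, t = 0 − 5·1 = -5  (check: 473·1 + 87·(-5) = 38)
  q = 2: r = 11, s = 0 − 2·1 = -2, t = 1 − 2·(-5) = 11  (check: 473·(-2) + 87·11 = 11)
  q = 3: r = 5, s = 1 − 3·(-2) = 7, t = -5 − 3·11 = -38  (check: 473·7 + 87·(-38) = 5)
  q = 2: r = 1, s = -2 − 2·7 = -16, t = 11 − 2·(-38) = 87  (check: 473·(-16) + 87·87 = 1)
The row with r = 1 (the gcd) gives the Bezout coefficients s = -16, t = 87.
Result: 473 · (-16) + 87 · (87) = 1.

gcd(473, 87) = 1; s = -16, t = 87 (check: 473·(-16) + 87·87 = 1).


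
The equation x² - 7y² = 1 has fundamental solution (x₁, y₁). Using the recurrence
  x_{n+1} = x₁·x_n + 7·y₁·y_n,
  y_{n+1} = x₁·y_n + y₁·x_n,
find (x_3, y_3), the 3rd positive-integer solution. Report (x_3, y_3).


Step 1: Find the fundamental solution (x₁, y₁) of x² - 7y² = 1.
  Expand √7 as a continued fraction. a₀ = ⌊√7⌋ = 2; iterate m_{k+1} = d_k·a_k − m_k, d_{k+1} = (7 − m_{k+1}²)/d_k, a_{k+1} = ⌊(a₀ + m_{k+1})/d_{k+1}⌋ (starting m₀ = 0, d₀ = 1), with convergents p_k = a_k·p_{k-1} + p_{k-2}, q_k = a_k·q_{k-1} + q_{k-2} (p₋₁ = 1, q₋₁ = 0):
  k = 0: a₀ = 2; p₀/q₀ = 2/1; p₀² − 7·q₀² = 4 − 7 = -3.
  k = 1: m = 2, d = 3, a = ⌊(2 + 2)/3⌋ = 1; p/q = (1·2 + 1)/(1·1 + 0) = 3/1; p² − 7·q² = 9 − 7 = 2.
  k = 2: m = 1, d = 2, a = ⌊(2 + 1)/2⌋ = 1; p/q = (1·3 + 2)/(1·1 + 1) = 5/2; p² − 7·q² = 25 − 28 = -3.
  k = 3: m = 1, d = 3, a = ⌊(2 + 1)/3⌋ = 1; p/q = (1·5 + 3)/(1·2 + 1) = 8/3; p² − 7·q² = 64 − 63 = 1.
  The first convergent with p² − 7·q² = 1 gives the fundamental solution (x₁, y₁) = (8, 3).
Step 2: Apply the recurrence (x_{n+1}, y_{n+1}) = (x₁x_n + 7y₁y_n, x₁y_n + y₁x_n) repeatedly.
  From (x_1, y_1) = (8, 3): x_2 = 8·8 + 7·3·3 = 127; y_2 = 8·3 + 3·8 = 48.
  From (x_2, y_2) = (127, 48): x_3 = 8·127 + 7·3·48 = 2024; y_3 = 8·48 + 3·127 = 765.
Step 3: Verify x_3² - 7·y_3² = 4096576 - 4096575 = 1 (should be 1). ✓

(x_1, y_1) = (8, 3); (x_3, y_3) = (2024, 765).


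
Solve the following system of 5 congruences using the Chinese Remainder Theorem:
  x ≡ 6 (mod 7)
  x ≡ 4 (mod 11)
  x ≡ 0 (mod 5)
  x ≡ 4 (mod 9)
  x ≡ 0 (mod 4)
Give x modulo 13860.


Product of moduli M = 7 · 11 · 5 · 9 · 4 = 13860.
Merge one congruence at a time:
  Start: x ≡ 6 (mod 7).
  Combine with x ≡ 4 (mod 11); new modulus lcm = 77.
    Write x = 6 + 7·t and substitute into x ≡ 4 (mod 11): 7·t ≡ 4 − 6 = -2 (mod 11).
    Reduce coefficients mod 11: 7·t ≡ 9 (mod 11).
    The inverse of 7 mod 11 is 8 (since 7·8 = 56 = 5·11 + 1), so t ≡ 8·9 = 72 ≡ 6 (mod 11).
    Then x = 6 + 7·6 = 48, valid modulo lcm(7, 11) = 77: x ≡ 48 (mod 77).
  Combine with x ≡ 0 (mod 5); new modulus lcm = 385.
    Write x = 48 + 77·t and substitute into x ≡ 0 (mod 5): 77·t ≡ 0 − 48 = -48 (mod 5).
    Reduce coefficients mod 5: 2·t ≡ 2 (mod 5).
    The inverse of 2 mod 5 is 3 (since 2·3 = 6 = 1·5 + 1), so t ≡ 3·2 = 6 ≡ 1 (mod 5).
    Then x = 48 + 77·1 = 125, valid modulo lcm(77, 5) = 385: x ≡ 125 (mod 385).
  Combine with x ≡ 4 (mod 9); new modulus lcm = 3465.
    Write x = 125 + 385·t and substitute into x ≡ 4 (mod 9): 385·t ≡ 4 − 125 = -121 (mod 9).
    Reduce coefficients mod 9: 7·t ≡ 5 (mod 9).
    The inverse of 7 mod 9 is 4 (since 7·4 = 28 = 3·9 + 1), so t ≡ 4·5 = 20 ≡ 2 (mod 9).
    Then x = 125 + 385·2 = 895, valid modulo lcm(385, 9) = 3465: x ≡ 895 (mod 3465).
  Combine with x ≡ 0 (mod 4); new modulus lcm = 13860.
    Write x = 895 + 3465·t and substitute into x ≡ 0 (mod 4): 3465·t ≡ 0 − 895 = -895 (mod 4).
    Reduce coefficients mod 4: 1·t ≡ 1 (mod 4).
    So t ≡ 1 (mod 4).
    Then x = 895 + 3465·1 = 4360, valid modulo lcm(3465, 4) = 13860: x ≡ 4360 (mod 13860).
Verify against each original: 4360 mod 7 = 6, 4360 mod 11 = 4, 4360 mod 5 = 0, 4360 mod 9 = 4, 4360 mod 4 = 0.

x ≡ 4360 (mod 13860).


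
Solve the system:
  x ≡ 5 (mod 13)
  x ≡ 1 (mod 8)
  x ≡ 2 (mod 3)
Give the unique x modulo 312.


Moduli 13, 8, 3 are pairwise coprime; by CRT there is a unique solution modulo M = 13 · 8 · 3 = 312.
Solve pairwise, accumulating the modulus:
  Start with x ≡ 5 (mod 13).
  Combine with x ≡ 1 (mod 8): since gcd(13, 8) = 1, we get a unique residue mod 104.
    Write x = 5 + 13·t and substitute into x ≡ 1 (mod 8): 13·t ≡ 1 − 5 = -4 (mod 8).
    Reduce coefficients mod 8: 5·t ≡ 4 (mod 8).
    The inverse of 5 mod 8 is 5 (since 5·5 = 25 = 3·8 + 1), so t ≡ 5·4 = 20 ≡ 4 (mod 8).
    Then x = 5 + 13·4 = 57, valid modulo lcm(13, 8) = 104: x ≡ 57 (mod 104).
  Combine with x ≡ 2 (mod 3): since gcd(104, 3) = 1, we get a unique residue mod 312.
    Write x = 57 + 104·t and substitute into x ≡ 2 (mod 3): 104·t ≡ 2 − 57 = -55 (mod 3).
    Reduce coefficients mod 3: 2·t ≡ 2 (mod 3).
    The inverse of 2 mod 3 is 2 (since 2·2 = 4 = 1·3 + 1), so t ≡ 2·2 = 4 ≡ 1 (mod 3).
    Then x = 57 + 104·1 = 161, valid modulo lcm(104, 3) = 312: x ≡ 161 (mod 312).
Verify: 161 mod 13 = 5 ✓, 161 mod 8 = 1 ✓, 161 mod 3 = 2 ✓.

x ≡ 161 (mod 312).


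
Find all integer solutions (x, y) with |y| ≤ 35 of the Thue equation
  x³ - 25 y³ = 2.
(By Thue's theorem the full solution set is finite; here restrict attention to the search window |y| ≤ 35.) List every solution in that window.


The equation is x³ - 25y³ = 2. For fixed y, x³ = 25·y³ + 2, so a solution requires the RHS to be a perfect cube.
Strategy: iterate y from -35 to 35, compute RHS = 25·y³ + 2, and check whether it is a (positive or negative) perfect cube.
Check small values of y:
  y = 0: RHS = 2 is not a perfect cube.
  y = 1: RHS = 27 = (3)³ ⇒ x = 3 works.
  y = -1: RHS = -23 is not a perfect cube.
  y = 2: RHS = 202 is not a perfect cube.
  y = -2: RHS = -198 is not a perfect cube.
  y = 3: RHS = 677 is not a perfect cube.
  y = -3: RHS = -673 is not a perfect cube.
Continuing the search up to |y| = 35 finds no further solutions beyond those listed.
Collected solutions: (3, 1).

Solutions (with |y| ≤ 35): (3, 1).


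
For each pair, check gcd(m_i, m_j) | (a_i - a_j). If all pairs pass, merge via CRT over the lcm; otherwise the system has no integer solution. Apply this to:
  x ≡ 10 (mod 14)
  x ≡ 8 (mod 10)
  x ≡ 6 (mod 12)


Moduli 14, 10, 12 are not pairwise coprime, so CRT works modulo lcm(m_i) when all pairwise compatibility conditions hold.
Pairwise compatibility: gcd(m_i, m_j) must divide a_i - a_j for every pair.
Merge one congruence at a time:
  Start: x ≡ 10 (mod 14).
  Combine with x ≡ 8 (mod 10): gcd(14, 10) = 2; 8 - 10 = -2, which IS divisible by 2, so compatible.
    Write x = 10 + 14·t and substitute into x ≡ 8 (mod 10): 14·t ≡ 8 − 10 = -2 (mod 10).
    Divide the congruence (and modulus) by g = 2: 7·t ≡ -1 (mod 5).
    Reduce coefficients mod 5: 2·t ≡ 4 (mod 5).
    The inverse of 2 mod 5 is 3 (since 2·3 = 6 = 1·5 + 1), so t ≡ 3·4 = 12 ≡ 2 (mod 5).
    Then x = 10 + 14·2 = 38, valid modulo lcm(14, 10) = 70: x ≡ 38 (mod 70).
  Combine with x ≡ 6 (mod 12): gcd(70, 12) = 2; 6 - 38 = -32, which IS divisible by 2, so compatible.
    Write x = 38 + 70·t and substitute into x ≡ 6 (mod 12): 70·t ≡ 6 − 38 = -32 (mod 12).
    Divide the congruence (and modulus) by g = 2: 35·t ≡ -16 (mod 6).
    Reduce coefficients mod 6: 5·t ≡ 2 (mod 6).
    The inverse of 5 mod 6 is 5 (since 5·5 = 25 = 4·6 + 1), so t ≡ 5·2 = 10 ≡ 4 (mod 6).
    Then x = 38 + 70·4 = 318, valid modulo lcm(70, 12) = 420: x ≡ 318 (mod 420).
Verify: 318 mod 14 = 10, 318 mod 10 = 8, 318 mod 12 = 6.

x ≡ 318 (mod 420).


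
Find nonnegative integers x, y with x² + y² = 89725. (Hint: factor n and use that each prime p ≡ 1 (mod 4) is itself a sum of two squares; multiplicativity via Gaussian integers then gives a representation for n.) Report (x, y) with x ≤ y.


Step 1: Factor n = 89725 = 5^2 · 37 · 97.
Step 2: Check the mod-4 condition on each prime factor: 5 ≡ 1 (mod 4), exponent 2; 37 ≡ 1 (mod 4), exponent 1; 97 ≡ 1 (mod 4), exponent 1.
All primes ≡ 3 (mod 4) appear to even exponent (or don't appear), so by the two-squares theorem n IS expressible as a sum of two squares.
Step 3: Build a representation. Group n = k² · m with k = 5 and m = 37 · 97 = 3589 (a product of primes ≡ 1 (mod 4)); a representation of m scales to one of n via (k·x)² + (k·y)² = k²(x² + y²). Each prime p ≡ 1 (mod 4) is itself a sum of two squares; find a² by testing p − a² for a perfect square:
  37: 37 − 1² = 36 = 6² ⇒ 37 = 1² + 6².
  97: 97 − 1² = 96, 97 − 2² = 93, 97 − 3² = 88, 97 − 4² = 81 = 9² ⇒ 97 = 4² + 9².
  Combine using the Brahmagupta–Fibonacci identity (a² + b²)(c² + d²) = (ac − bd)² + (ad + bc)² = (ac + bd)² + (ad − bc)²:
  37 · 97 = 3589: from (1² + 6²)(4² + 9²), take (1·4 − 6·9, 1·9 + 6·4) = (4 − 54, 9 + 24) = (-50, 33); dropping signs (only squares matter) gives (50, 33); check 50² + 33² = 2500 + 1089 = 3589 ✓.
  Scale by k = 5: (5·50, 5·33) = (250, 165).
Step 4: Order so x ≤ y and verify: 165² + 250² = 27225 + 62500 = 89725 = n. ✓

n = 89725 = 165² + 250² (one valid representation with x ≤ y).


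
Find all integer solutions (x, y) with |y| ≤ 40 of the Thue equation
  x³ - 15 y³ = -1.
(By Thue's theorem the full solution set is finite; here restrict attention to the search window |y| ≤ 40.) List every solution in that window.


The equation is x³ - 15y³ = -1. For fixed y, x³ = 15·y³ − 1, so a solution requires the RHS to be a perfect cube.
Strategy: iterate y from -40 to 40, compute RHS = 15·y³ − 1, and check whether it is a (positive or negative) perfect cube.
Check small values of y:
  y = 0: RHS = -1 = (-1)³ ⇒ x = -1 works.
  y = 1: RHS = 14 is not a perfect cube.
  y = -1: RHS = -16 is not a perfect cube.
  y = 2: RHS = 119 is not a perfect cube.
  y = -2: RHS = -121 is not a perfect cube.
  y = 3: RHS = 404 is not a perfect cube.
  y = -3: RHS = -406 is not a perfect cube.
Continuing the search up to |y| = 40 finds no further solutions beyond those listed.
Collected solutions: (-1, 0).

Solutions (with |y| ≤ 40): (-1, 0).


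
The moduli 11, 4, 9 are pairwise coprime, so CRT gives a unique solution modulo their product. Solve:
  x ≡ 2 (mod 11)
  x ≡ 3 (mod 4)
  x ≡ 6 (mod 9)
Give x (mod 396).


Moduli 11, 4, 9 are pairwise coprime; by CRT there is a unique solution modulo M = 11 · 4 · 9 = 396.
Solve pairwise, accumulating the modulus:
  Start with x ≡ 2 (mod 11).
  Combine with x ≡ 3 (mod 4): since gcd(11, 4) = 1, we get a unique residue mod 44.
    Write x = 2 + 11·t and substitute into x ≡ 3 (mod 4): 11·t ≡ 3 − 2 = 1 (mod 4).
    Reduce coefficients mod 4: 3·t ≡ 1 (mod 4).
    The inverse of 3 mod 4 is 3 (since 3·3 = 9 = 2·4 + 1), so t ≡ 3·1 = 3 ≡ 3 (mod 4).
    Then x = 2 + 11·3 = 35, valid modulo lcm(11, 4) = 44: x ≡ 35 (mod 44).
  Combine with x ≡ 6 (mod 9): since gcd(44, 9) = 1, we get a unique residue mod 396.
    Write x = 35 + 44·t and substitute into x ≡ 6 (mod 9): 44·t ≡ 6 − 35 = -29 (mod 9).
    Reduce coefficients mod 9: 8·t ≡ 7 (mod 9).
    The inverse of 8 mod 9 is 8 (since 8·8 = 64 = 7·9 + 1), so t ≡ 8·7 = 56 ≡ 2 (mod 9).
    Then x = 35 + 44·2 = 123, valid modulo lcm(44, 9) = 396: x ≡ 123 (mod 396).
Verify: 123 mod 11 = 2 ✓, 123 mod 4 = 3 ✓, 123 mod 9 = 6 ✓.

x ≡ 123 (mod 396).


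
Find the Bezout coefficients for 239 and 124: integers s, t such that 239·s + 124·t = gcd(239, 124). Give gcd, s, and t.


Euclidean algorithm on (239, 124) — divide until remainder is 0:
  239 = 1 · 124 + 115
  124 = 1 · 115 + 9
  115 = 12 · 9 + 7
  9 = 1 · 7 + 2
  7 = 3 · 2 + 1
  2 = 2 · 1 + 0
gcd(239, 124) = 1.
Track Bezout coefficients alongside the remainders: start with r₀ = 239 = a·1 + b·0 (s = 1, t = 0) and r₁ = 124 = a·0 + b·1 (s = 0, t = 1); each new remainder r_{k+1} = r_{k-1} − q_k·r_k inherits s_{k+1} = s_{k-1} − q_k·s_k, t_{k+1} = t_{k-1} − q_k·t_k, so r_k = a·s_k + b·t_k at every step:
  q = 1: r = 115, s = 1 − 1·0 = 1, t = 0 − 1·1 = -1  (check: 239·1 + 124·(-1) = 115)
  q = 1: r = 9, s = 0 − 1·1 = -1, t = 1 − 1·(-1) = 2  (check: 239·(-1) + 124·2 = 9)
  q = 12: r = 7, s = 1 − 12·(-1) = 13, t = -1 − 12·2 = -25  (check: 239·13 + 124·(-25) = 7)
  q = 1: r = 2, s = -1 − 1·13 = -14, t = 2 − 1·(-25) = 27  (check: 239·(-14) + 124·27 = 2)
  q = 3: r = 1, s = 13 − 3·(-14) = 55, t = -25 − 3·27 = -106  (check: 239·55 + 124·(-106) = 1)
The row with r = 1 (the gcd) gives the Bezout coefficients s = 55, t = -106.
Result: 239 · (55) + 124 · (-106) = 1.

gcd(239, 124) = 1; s = 55, t = -106 (check: 239·55 + 124·(-106) = 1).


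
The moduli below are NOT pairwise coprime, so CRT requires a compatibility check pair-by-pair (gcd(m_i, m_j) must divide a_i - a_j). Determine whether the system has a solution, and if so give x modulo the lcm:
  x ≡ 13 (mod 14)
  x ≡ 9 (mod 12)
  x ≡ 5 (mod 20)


Moduli 14, 12, 20 are not pairwise coprime, so CRT works modulo lcm(m_i) when all pairwise compatibility conditions hold.
Pairwise compatibility: gcd(m_i, m_j) must divide a_i - a_j for every pair.
Merge one congruence at a time:
  Start: x ≡ 13 (mod 14).
  Combine with x ≡ 9 (mod 12): gcd(14, 12) = 2; 9 - 13 = -4, which IS divisible by 2, so compatible.
    Write x = 13 + 14·t and substitute into x ≡ 9 (mod 12): 14·t ≡ 9 − 13 = -4 (mod 12).
    Divide the congruence (and modulus) by g = 2: 7·t ≡ -2 (mod 6).
    Reduce coefficients mod 6: 1·t ≡ 4 (mod 6).
    So t ≡ 4 (mod 6).
    Then x = 13 + 14·4 = 69, valid modulo lcm(14, 12) = 84: x ≡ 69 (mod 84).
  Combine with x ≡ 5 (mod 20): gcd(84, 20) = 4; 5 - 69 = -64, which IS divisible by 4, so compatible.
    Write x = 69 + 84·t and substitute into x ≡ 5 (mod 20): 84·t ≡ 5 − 69 = -64 (mod 20).
    Divide the congruence (and modulus) by g = 4: 21·t ≡ -16 (mod 5).
    Reduce coefficients mod 5: 1·t ≡ 4 (mod 5).
    So t ≡ 4 (mod 5).
    Then x = 69 + 84·4 = 405, valid modulo lcm(84, 20) = 420: x ≡ 405 (mod 420).
Verify: 405 mod 14 = 13, 405 mod 12 = 9, 405 mod 20 = 5.

x ≡ 405 (mod 420).


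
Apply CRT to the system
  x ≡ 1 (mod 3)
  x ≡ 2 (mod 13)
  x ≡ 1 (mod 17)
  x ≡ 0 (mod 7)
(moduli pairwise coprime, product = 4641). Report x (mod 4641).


Product of moduli M = 3 · 13 · 17 · 7 = 4641.
Merge one congruence at a time:
  Start: x ≡ 1 (mod 3).
  Combine with x ≡ 2 (mod 13); new modulus lcm = 39.
    Write x = 1 + 3·t and substitute into x ≡ 2 (mod 13): 3·t ≡ 2 − 1 = 1 (mod 13).
    The inverse of 3 mod 13 is 9 (since 3·9 = 27 = 2·13 + 1), so t ≡ 9·1 = 9 ≡ 9 (mod 13).
    Then x = 1 + 3·9 = 28, valid modulo lcm(3, 13) = 39: x ≡ 28 (mod 39).
  Combine with x ≡ 1 (mod 17); new modulus lcm = 663.
    Write x = 28 + 39·t and substitute into x ≡ 1 (mod 17): 39·t ≡ 1 − 28 = -27 (mod 17).
    Reduce coefficients mod 17: 5·t ≡ 7 (mod 17).
    The inverse of 5 mod 17 is 7 (since 5·7 = 35 = 2·17 + 1), so t ≡ 7·7 = 49 ≡ 15 (mod 17).
    Then x = 28 + 39·15 = 613, valid modulo lcm(39, 17) = 663: x ≡ 613 (mod 663).
  Combine with x ≡ 0 (mod 7); new modulus lcm = 4641.
    Write x = 613 + 663·t and substitute into x ≡ 0 (mod 7): 663·t ≡ 0 − 613 = -613 (mod 7).
    Reduce coefficients mod 7: 5·t ≡ 3 (mod 7).
    The inverse of 5 mod 7 is 3 (since 5·3 = 15 = 2·7 + 1), so t ≡ 3·3 = 9 ≡ 2 (mod 7).
    Then x = 613 + 663·2 = 1939, valid modulo lcm(663, 7) = 4641: x ≡ 1939 (mod 4641).
Verify against each original: 1939 mod 3 = 1, 1939 mod 13 = 2, 1939 mod 17 = 1, 1939 mod 7 = 0.

x ≡ 1939 (mod 4641).


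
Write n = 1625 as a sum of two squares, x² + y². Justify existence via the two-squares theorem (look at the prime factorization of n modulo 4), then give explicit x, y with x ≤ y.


Step 1: Factor n = 1625 = 5^3 · 13.
Step 2: Check the mod-4 condition on each prime factor: 5 ≡ 1 (mod 4), exponent 3; 13 ≡ 1 (mod 4), exponent 1.
All primes ≡ 3 (mod 4) appear to even exponent (or don't appear), so by the two-squares theorem n IS expressible as a sum of two squares.
Step 3: Build a representation. Group n = k² · m with k = 5 and m = 5 · 13 = 65 (a product of primes ≡ 1 (mod 4)); a representation of m scales to one of n via (k·x)² + (k·y)² = k²(x² + y²). Each prime p ≡ 1 (mod 4) is itself a sum of two squares; find a² by testing p − a² for a perfect square:
  5: 5 − 1² = 4 = 2² ⇒ 5 = 1² + 2².
  13: 13 − 1² = 12, 13 − 2² = 9 = 3² ⇒ 13 = 2² + 3².
  Combine using the Brahmagupta–Fibonacci identity (a² + b²)(c² + d²) = (ac − bd)² + (ad + bc)² = (ac + bd)² + (ad − bc)²:
  5 · 13 = 65: from (1² + 2²)(2² + 3²), take (1·2 − 2·3, 1·3 + 2·2) = (2 − 6, 3 + 4) = (-4, 7); dropping signs (only squares matter) gives (4, 7); check 4² + 7² = 16 + 49 = 65 ✓.
  Scale by k = 5: (5·4, 5·7) = (20, 35).
Step 4: Order so x ≤ y and verify: 20² + 35² = 400 + 1225 = 1625 = n. ✓

n = 1625 = 20² + 35² (one valid representation with x ≤ y).


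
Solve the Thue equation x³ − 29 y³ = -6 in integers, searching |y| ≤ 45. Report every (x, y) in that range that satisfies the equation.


The equation is x³ - 29y³ = -6. For fixed y, x³ = 29·y³ − 6, so a solution requires the RHS to be a perfect cube.
Strategy: iterate y from -45 to 45, compute RHS = 29·y³ − 6, and check whether it is a (positive or negative) perfect cube.
Check small values of y:
  y = 0: RHS = -6 is not a perfect cube.
  y = 1: RHS = 23 is not a perfect cube.
  y = -1: RHS = -35 is not a perfect cube.
  y = 2: RHS = 226 is not a perfect cube.
  y = -2: RHS = -238 is not a perfect cube.
  y = 3: RHS = 777 is not a perfect cube.
  y = -3: RHS = -789 is not a perfect cube.
Continuing the search up to |y| = 45 finds no solutions either.
No (x, y) in the scanned range satisfies the equation.

No integer solutions with |y| ≤ 45.


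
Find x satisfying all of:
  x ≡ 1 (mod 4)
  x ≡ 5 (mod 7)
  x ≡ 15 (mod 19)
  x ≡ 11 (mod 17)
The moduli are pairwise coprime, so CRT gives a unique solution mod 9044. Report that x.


Product of moduli M = 4 · 7 · 19 · 17 = 9044.
Merge one congruence at a time:
  Start: x ≡ 1 (mod 4).
  Combine with x ≡ 5 (mod 7); new modulus lcm = 28.
    Write x = 1 + 4·t and substitute into x ≡ 5 (mod 7): 4·t ≡ 5 − 1 = 4 (mod 7).
    The inverse of 4 mod 7 is 2 (since 4·2 = 8 = 1·7 + 1), so t ≡ 2·4 = 8 ≡ 1 (mod 7).
    Then x = 1 + 4·1 = 5, valid modulo lcm(4, 7) = 28: x ≡ 5 (mod 28).
  Combine with x ≡ 15 (mod 19); new modulus lcm = 532.
    Write x = 5 + 28·t and substitute into x ≡ 15 (mod 19): 28·t ≡ 15 − 5 = 10 (mod 19).
    Reduce coefficients mod 19: 9·t ≡ 10 (mod 19).
    The inverse of 9 mod 19 is 17 (since 9·17 = 153 = 8·19 + 1), so t ≡ 17·10 = 170 ≡ 18 (mod 19).
    Then x = 5 + 28·18 = 509, valid modulo lcm(28, 19) = 532: x ≡ 509 (mod 532).
  Combine with x ≡ 11 (mod 17); new modulus lcm = 9044.
    Write x = 509 + 532·t and substitute into x ≡ 11 (mod 17): 532·t ≡ 11 − 509 = -498 (mod 17).
    Reduce coefficients mod 17: 5·t ≡ 12 (mod 17).
    The inverse of 5 mod 17 is 7 (since 5·7 = 35 = 2·17 + 1), so t ≡ 7·12 = 84 ≡ 16 (mod 17).
    Then x = 509 + 532·16 = 9021, valid modulo lcm(532, 17) = 9044: x ≡ 9021 (mod 9044).
Verify against each original: 9021 mod 4 = 1, 9021 mod 7 = 5, 9021 mod 19 = 15, 9021 mod 17 = 11.

x ≡ 9021 (mod 9044).


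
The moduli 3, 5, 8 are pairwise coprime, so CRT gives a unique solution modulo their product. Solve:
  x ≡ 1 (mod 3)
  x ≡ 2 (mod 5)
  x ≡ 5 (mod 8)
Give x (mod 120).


Moduli 3, 5, 8 are pairwise coprime; by CRT there is a unique solution modulo M = 3 · 5 · 8 = 120.
Solve pairwise, accumulating the modulus:
  Start with x ≡ 1 (mod 3).
  Combine with x ≡ 2 (mod 5): since gcd(3, 5) = 1, we get a unique residue mod 15.
    Write x = 1 + 3·t and substitute into x ≡ 2 (mod 5): 3·t ≡ 2 − 1 = 1 (mod 5).
    The inverse of 3 mod 5 is 2 (since 3·2 = 6 = 1·5 + 1), so t ≡ 2·1 = 2 ≡ 2 (mod 5).
    Then x = 1 + 3·2 = 7, valid modulo lcm(3, 5) = 15: x ≡ 7 (mod 15).
  Combine with x ≡ 5 (mod 8): since gcd(15, 8) = 1, we get a unique residue mod 120.
    Write x = 7 + 15·t and substitute into x ≡ 5 (mod 8): 15·t ≡ 5 − 7 = -2 (mod 8).
    Reduce coefficients mod 8: 7·t ≡ 6 (mod 8).
    The inverse of 7 mod 8 is 7 (since 7·7 = 49 = 6·8 + 1), so t ≡ 7·6 = 42 ≡ 2 (mod 8).
    Then x = 7 + 15·2 = 37, valid modulo lcm(15, 8) = 120: x ≡ 37 (mod 120).
Verify: 37 mod 3 = 1 ✓, 37 mod 5 = 2 ✓, 37 mod 8 = 5 ✓.

x ≡ 37 (mod 120).


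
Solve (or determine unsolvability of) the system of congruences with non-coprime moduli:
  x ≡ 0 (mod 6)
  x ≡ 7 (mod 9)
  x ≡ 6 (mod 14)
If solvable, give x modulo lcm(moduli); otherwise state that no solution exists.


Moduli 6, 9, 14 are not pairwise coprime, so CRT works modulo lcm(m_i) when all pairwise compatibility conditions hold.
Pairwise compatibility: gcd(m_i, m_j) must divide a_i - a_j for every pair.
Merge one congruence at a time:
  Start: x ≡ 0 (mod 6).
  Combine with x ≡ 7 (mod 9): gcd(6, 9) = 3, and 7 - 0 = 7 is NOT divisible by 3.
    ⇒ system is inconsistent (no integer solution).

No solution (the system is inconsistent).


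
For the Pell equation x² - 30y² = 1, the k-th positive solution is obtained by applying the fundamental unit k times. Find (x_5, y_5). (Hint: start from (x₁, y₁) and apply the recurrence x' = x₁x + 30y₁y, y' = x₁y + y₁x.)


Step 1: Find the fundamental solution (x₁, y₁) of x² - 30y² = 1.
  Expand √30 as a continued fraction. a₀ = ⌊√30⌋ = 5; iterate m_{k+1} = d_k·a_k − m_k, d_{k+1} = (30 − m_{k+1}²)/d_k, a_{k+1} = ⌊(a₀ + m_{k+1})/d_{k+1}⌋ (starting m₀ = 0, d₀ = 1), with convergents p_k = a_k·p_{k-1} + p_{k-2}, q_k = a_k·q_{k-1} + q_{k-2} (p₋₁ = 1, q₋₁ = 0):
  k = 0: a₀ = 5; p₀/q₀ = 5/1; p₀² − 30·q₀² = 25 − 30 = -5.
  k = 1: m = 5, d = 5, a = ⌊(5 + 5)/5⌋ = 2; p/q = (2·5 + 1)/(2·1 + 0) = 11/2; p² − 30·q² = 121 − 120 = 1.
  The first convergent with p² − 30·q² = 1 gives the fundamental solution (x₁, y₁) = (11, 2).
Step 2: Apply the recurrence (x_{n+1}, y_{n+1}) = (x₁x_n + 30y₁y_n, x₁y_n + y₁x_n) repeatedly.
  From (x_1, y_1) = (11, 2): x_2 = 11·11 + 30·2·2 = 241; y_2 = 11·2 + 2·11 = 44.
  From (x_2, y_2) = (241, 44): x_3 = 11·241 + 30·2·44 = 5291; y_3 = 11·44 + 2·241 = 966.
  From (x_3, y_3) = (5291, 966): x_4 = 11·5291 + 30·2·966 = 116161; y_4 = 11·966 + 2·5291 = 21208.
  From (x_4, y_4) = (116161, 21208): x_5 = 11·116161 + 30·2·21208 = 2550251; y_5 = 11·21208 + 2·116161 = 465610.
Step 3: Verify x_5² - 30·y_5² = 6503780163001 - 6503780163000 = 1 (should be 1). ✓

(x_1, y_1) = (11, 2); (x_5, y_5) = (2550251, 465610).


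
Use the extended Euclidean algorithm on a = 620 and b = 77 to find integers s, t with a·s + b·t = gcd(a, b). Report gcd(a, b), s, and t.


Euclidean algorithm on (620, 77) — divide until remainder is 0:
  620 = 8 · 77 + 4
  77 = 19 · 4 + 1
  4 = 4 · 1 + 0
gcd(620, 77) = 1.
Track Bezout coefficients alongside the remainders: start with r₀ = 620 = a·1 + b·0 (s = 1, t = 0) and r₁ = 77 = a·0 + b·1 (s = 0, t = 1); each new remainder r_{k+1} = r_{k-1} − q_k·r_k inherits s_{k+1} = s_{k-1} − q_k·s_k, t_{k+1} = t_{k-1} − q_k·t_k, so r_k = a·s_k + b·t_k at every step:
  q = 8: r = 4, s = 1 − 8·0 = 1, t = 0 − 8·1 = -8  (check: 620·1 + 77·(-8) = 4)
  q = 19: r = 1, s = 0 − 19·1 = -19, t = 1 − 19·(-8) = 153  (check: 620·(-19) + 77·153 = 1)
The row with r = 1 (the gcd) gives the Bezout coefficients s = -19, t = 153.
Result: 620 · (-19) + 77 · (153) = 1.

gcd(620, 77) = 1; s = -19, t = 153 (check: 620·(-19) + 77·153 = 1).


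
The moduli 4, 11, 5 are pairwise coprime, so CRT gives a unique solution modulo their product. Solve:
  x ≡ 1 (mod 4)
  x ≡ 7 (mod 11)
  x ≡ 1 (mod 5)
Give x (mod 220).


Moduli 4, 11, 5 are pairwise coprime; by CRT there is a unique solution modulo M = 4 · 11 · 5 = 220.
Solve pairwise, accumulating the modulus:
  Start with x ≡ 1 (mod 4).
  Combine with x ≡ 7 (mod 11): since gcd(4, 11) = 1, we get a unique residue mod 44.
    Write x = 1 + 4·t and substitute into x ≡ 7 (mod 11): 4·t ≡ 7 − 1 = 6 (mod 11).
    The inverse of 4 mod 11 is 3 (since 4·3 = 12 = 1·11 + 1), so t ≡ 3·6 = 18 ≡ 7 (mod 11).
    Then x = 1 + 4·7 = 29, valid modulo lcm(4, 11) = 44: x ≡ 29 (mod 44).
  Combine with x ≡ 1 (mod 5): since gcd(44, 5) = 1, we get a unique residue mod 220.
    Write x = 29 + 44·t and substitute into x ≡ 1 (mod 5): 44·t ≡ 1 − 29 = -28 (mod 5).
    Reduce coefficients mod 5: 4·t ≡ 2 (mod 5).
    The inverse of 4 mod 5 is 4 (since 4·4 = 16 = 3·5 + 1), so t ≡ 4·2 = 8 ≡ 3 (mod 5).
    Then x = 29 + 44·3 = 161, valid modulo lcm(44, 5) = 220: x ≡ 161 (mod 220).
Verify: 161 mod 4 = 1 ✓, 161 mod 11 = 7 ✓, 161 mod 5 = 1 ✓.

x ≡ 161 (mod 220).


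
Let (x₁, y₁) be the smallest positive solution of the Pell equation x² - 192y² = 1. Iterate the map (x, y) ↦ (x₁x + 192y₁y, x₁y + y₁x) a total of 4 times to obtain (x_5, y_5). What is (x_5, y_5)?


Step 1: Find the fundamental solution (x₁, y₁) of x² - 192y² = 1.
  Expand √192 as a continued fraction. a₀ = ⌊√192⌋ = 13; iterate m_{k+1} = d_k·a_k − m_k, d_{k+1} = (192 − m_{k+1}²)/d_k, a_{k+1} = ⌊(a₀ + m_{k+1})/d_{k+1}⌋ (starting m₀ = 0, d₀ = 1), with convergents p_k = a_k·p_{k-1} + p_{k-2}, q_k = a_k·q_{k-1} + q_{k-2} (p₋₁ = 1, q₋₁ = 0):
  k = 0: a₀ = 13; p₀/q₀ = 13/1; p₀² − 192·q₀² = 169 − 192 = -23.
  k = 1: m = 13, d = 23, a = ⌊(13 + 13)/23⌋ = 1; p/q = (1·13 + 1)/(1·1 + 0) = 14/1; p² − 192·q² = 196 − 192 = 4.
  k = 2: m = 10, d = 4, a = ⌊(13 + 10)/4⌋ = 5; p/q = (5·14 + 13)/(5·1 + 1) = 83/6; p² − 192·q² = 6889 − 6912 = -23.
  k = 3: m = 10, d = 23, a = ⌊(13 + 10)/23⌋ = 1; p/q = (1·83 + 14)/(1·6 + 1) = 97/7; p² − 192·q² = 9409 − 9408 = 1.
  The first convergent with p² − 192·q² = 1 gives the fundamental solution (x₁, y₁) = (97, 7).
Step 2: Apply the recurrence (x_{n+1}, y_{n+1}) = (x₁x_n + 192y₁y_n, x₁y_n + y₁x_n) repeatedly.
  From (x_1, y_1) = (97, 7): x_2 = 97·97 + 192·7·7 = 18817; y_2 = 97·7 + 7·97 = 1358.
  From (x_2, y_2) = (18817, 1358): x_3 = 97·18817 + 192·7·1358 = 3650401; y_3 = 97·1358 + 7·18817 = 263445.
  From (x_3, y_3) = (3650401, 263445): x_4 = 97·3650401 + 192·7·263445 = 708158977; y_4 = 97·263445 + 7·3650401 = 51106972.
  From (x_4, y_4) = (708158977, 51106972): x_5 = 97·708158977 + 192·7·51106972 = 137379191137; y_5 = 97·51106972 + 7·708158977 = 9914489123.
Step 3: Verify x_5² - 192·y_5² = 18873042157456379352769 - 18873042157456379352768 = 1 (should be 1). ✓

(x_1, y_1) = (97, 7); (x_5, y_5) = (137379191137, 9914489123).


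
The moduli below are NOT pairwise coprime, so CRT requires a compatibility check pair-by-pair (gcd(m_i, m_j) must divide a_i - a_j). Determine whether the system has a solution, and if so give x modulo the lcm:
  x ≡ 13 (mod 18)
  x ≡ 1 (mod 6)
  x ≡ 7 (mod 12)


Moduli 18, 6, 12 are not pairwise coprime, so CRT works modulo lcm(m_i) when all pairwise compatibility conditions hold.
Pairwise compatibility: gcd(m_i, m_j) must divide a_i - a_j for every pair.
Merge one congruence at a time:
  Start: x ≡ 13 (mod 18).
  Combine with x ≡ 1 (mod 6): gcd(18, 6) = 6; 1 - 13 = -12, which IS divisible by 6, so compatible.
    Write x = 13 + 18·t and substitute into x ≡ 1 (mod 6): 18·t ≡ 1 − 13 = -12 (mod 6).
    Divide the congruence (and modulus) by g = 6: 3·t ≡ -2 (mod 1).
    Modulo 1 every t works; take t = 0.
    Then x = 13 + 18·0 = 13, valid modulo lcm(18, 6) = 18: x ≡ 13 (mod 18).
  Combine with x ≡ 7 (mod 12): gcd(18, 12) = 6; 7 - 13 = -6, which IS divisible by 6, so compatible.
    Write x = 13 + 18·t and substitute into x ≡ 7 (mod 12): 18·t ≡ 7 − 13 = -6 (mod 12).
    Divide the congruence (and modulus) by g = 6: 3·t ≡ -1 (mod 2).
    Reduce coefficients mod 2: 1·t ≡ 1 (mod 2).
    So t ≡ 1 (mod 2).
    Then x = 13 + 18·1 = 31, valid modulo lcm(18, 12) = 36: x ≡ 31 (mod 36).
Verify: 31 mod 18 = 13, 31 mod 6 = 1, 31 mod 12 = 7.

x ≡ 31 (mod 36).


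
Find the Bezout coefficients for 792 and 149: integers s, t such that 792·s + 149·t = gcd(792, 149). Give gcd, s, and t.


Euclidean algorithm on (792, 149) — divide until remainder is 0:
  792 = 5 · 149 + 47
  149 = 3 · 47 + 8
  47 = 5 · 8 + 7
  8 = 1 · 7 + 1
  7 = 7 · 1 + 0
gcd(792, 149) = 1.
Track Bezout coefficients alongside the remainders: start with r₀ = 792 = a·1 + b·0 (s = 1, t = 0) and r₁ = 149 = a·0 + b·1 (s = 0, t = 1); each new remainder r_{k+1} = r_{k-1} − q_k·r_k inherits s_{k+1} = s_{k-1} − q_k·s_k, t_{k+1} = t_{k-1} − q_k·t_k, so r_k = a·s_k + b·t_k at every step:
  q = 5: r = 47, s = 1 − 5·0 = 1, t = 0 − 5·1 = -5  (check: 792·1 + 149·(-5) = 47)
  q = 3: r = 8, s = 0 − 3·1 = -3, t = 1 − 3·(-5) = 16  (check: 792·(-3) + 149·16 = 8)
  q = 5: r = 7, s = 1 − 5·(-3) = 16, t = -5 − 5·16 = -85  (check: 792·16 + 149·(-85) = 7)
  q = 1: r = 1, s = -3 − 1·16 = -19, t = 16 − 1·(-85) = 101  (check: 792·(-19) + 149·101 = 1)
The row with r = 1 (the gcd) gives the Bezout coefficients s = -19, t = 101.
Result: 792 · (-19) + 149 · (101) = 1.

gcd(792, 149) = 1; s = -19, t = 101 (check: 792·(-19) + 149·101 = 1).
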